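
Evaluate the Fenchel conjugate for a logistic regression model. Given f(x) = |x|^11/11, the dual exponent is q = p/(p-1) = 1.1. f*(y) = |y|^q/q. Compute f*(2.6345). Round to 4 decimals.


The conjugate exponent q satisfies 1/p + 1/q = 1.
p = 11, so q = 11/(11 - 1) = 1.1
|y|^q = 2.6345^1.1 = 2.9025
f*(2.6345) = 2.9025 / 1.1 = 2.6386


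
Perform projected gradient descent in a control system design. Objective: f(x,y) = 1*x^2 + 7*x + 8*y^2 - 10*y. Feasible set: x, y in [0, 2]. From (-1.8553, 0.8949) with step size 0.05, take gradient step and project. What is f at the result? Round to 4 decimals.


Step 1: Compute gradient at (-1.8553, 0.8949).
grad_x = 2*1*-1.8553 + 7 = 3.2894
grad_y = 2*8*0.8949 - 10 = 4.3184
Step 2: Gradient step.
x_raw = -1.8553 - 0.05*3.2894 = -2.0198
y_raw = 0.8949 - 0.05*4.3184 = 0.679
Step 3: Project onto [0, 2].
x_proj = clip(-2.0198) = 0.0
y_proj = clip(0.679) = 0.679
Step 4: Evaluate f.
f(0.0, 0.679) = -3.1017


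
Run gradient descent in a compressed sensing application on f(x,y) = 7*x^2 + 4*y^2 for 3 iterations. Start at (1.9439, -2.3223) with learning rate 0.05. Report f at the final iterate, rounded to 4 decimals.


Gradient descent on f(x,y) = 7*x^2 + 4*y^2.
Starting point: (1.9439, -2.3223), alpha = 0.05
Step 1: grad_x = 2*7*1.9439 = 27.2146, grad_y = 2*4*-2.3223 = -18.5784
  x_1 = 1.9439 - 0.05*27.2146 = 0.5832
  y_1 = -2.3223 - 0.05*-18.5784 = -1.3934
Step 2: grad_x = 2*7*0.5832 = 8.1644, grad_y = 2*4*-1.3934 = -11.147
  x_2 = 0.5832 - 0.05*8.1644 = 0.175
  y_2 = -1.3934 - 0.05*-11.147 = -0.836
Step 3: grad_x = 2*7*0.175 = 2.4493, grad_y = 2*4*-0.836 = -6.6882
  x_3 = 0.175 - 0.05*2.4493 = 0.0525
  y_3 = -0.836 - 0.05*-6.6882 = -0.5016
f(0.0525, -0.5016) = 7*0.0525^2 + 4*(-0.5016)^2 = 1.0258


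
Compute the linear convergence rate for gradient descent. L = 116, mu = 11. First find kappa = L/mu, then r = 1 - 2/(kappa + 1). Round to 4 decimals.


Step 1: Compute the condition number.
kappa = L/mu = 116/11 = 10.5455
Step 2: Compute the convergence rate.
r = 1 - 2/(kappa + 1) = 1 - 2*mu/(L + mu) = (L - mu)/(L + mu) = 105/127 = 0.8268


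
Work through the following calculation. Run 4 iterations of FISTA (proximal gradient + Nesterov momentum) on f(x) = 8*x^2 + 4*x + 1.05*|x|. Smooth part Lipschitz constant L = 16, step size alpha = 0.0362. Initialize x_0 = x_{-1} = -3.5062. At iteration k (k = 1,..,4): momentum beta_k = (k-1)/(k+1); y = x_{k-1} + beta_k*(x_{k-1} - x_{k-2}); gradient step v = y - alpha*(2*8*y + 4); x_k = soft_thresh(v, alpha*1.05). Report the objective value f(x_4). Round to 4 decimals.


FISTA on f(x) = 8*x^2 + 4*x + 1.05*|x|
L = 16, alpha = 0.0362
Iteration 1: beta = 0.0, y = -3.5062 + 0.0*(-3.5062 + 3.5062) = -3.5062
  grad(y) = -52.0992, v = y - alpha*grad = -1.6202
  prox(v) = soft_thresh(-1.6202, 0.038) = -1.5822
Iteration 2: beta = 0.3333, y = -1.5822 + 0.3333*(-1.5822 + 3.5062) = -0.9409
  grad(y) = -11.0538, v = y - alpha*grad = -0.5407
  prox(v) = soft_thresh(-0.5407, 0.038) = -0.5027
Iteration 3: beta = 0.5, y = -0.5027 + 0.5*(-0.5027 + 1.5822) = 0.037
  grad(y) = 4.5926, v = y - alpha*grad = -0.1292
  prox(v) = soft_thresh(-0.1292, 0.038) = -0.0912
Iteration 4: beta = 0.6, y = -0.0912 + 0.6*(-0.0912 + 0.5027) = 0.1557
  grad(y) = 6.4912, v = y - alpha*grad = -0.0793
  prox(v) = soft_thresh(-0.0793, 0.038) = -0.0413
f(x_4) = 8*(-0.0413)^2 + 4*(-0.0413) + 1.05*|-0.0413| = -0.1081


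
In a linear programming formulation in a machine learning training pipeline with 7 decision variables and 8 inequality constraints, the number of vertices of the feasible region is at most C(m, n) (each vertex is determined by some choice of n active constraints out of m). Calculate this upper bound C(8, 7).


Each vertex corresponds to some choice of n active constraints out of m, so the number of vertices is at most C(m, n) = m! / (n!(m-n)!).
m = 8, n = 7
Numerator: 8 * 7 * 6 * 5 * 4 * 3 * 2
Denominator: 7! = 5040
C(8, 7) = 8


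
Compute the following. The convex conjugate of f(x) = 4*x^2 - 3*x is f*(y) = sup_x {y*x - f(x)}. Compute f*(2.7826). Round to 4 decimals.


f*(y) = sup_x {y*x - a*x^2 - b*x} = sup_x {(y-b)*x - a*x^2}
FOC: (y - b) - 2a*x = 0 => x* = (y - b)/(2a)
x* = (2.7826 + 3)/(2*4) = 0.7228
f*(2.7826) = (y-b)^2/(4a) = (2.7826 + 3)^2/(4*4)
= 33.4385/16 = 2.0899


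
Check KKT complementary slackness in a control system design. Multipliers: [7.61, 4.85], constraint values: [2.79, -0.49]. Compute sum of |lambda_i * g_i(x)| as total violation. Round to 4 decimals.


KKT complementary slackness check:
lambda_1 * g_1 = 7.61 * 2.79 = 21.2319
lambda_2 * g_2 = 4.85 * -0.49 = -2.3765
Total violation = 21.2319 + 2.3765 = 23.6084


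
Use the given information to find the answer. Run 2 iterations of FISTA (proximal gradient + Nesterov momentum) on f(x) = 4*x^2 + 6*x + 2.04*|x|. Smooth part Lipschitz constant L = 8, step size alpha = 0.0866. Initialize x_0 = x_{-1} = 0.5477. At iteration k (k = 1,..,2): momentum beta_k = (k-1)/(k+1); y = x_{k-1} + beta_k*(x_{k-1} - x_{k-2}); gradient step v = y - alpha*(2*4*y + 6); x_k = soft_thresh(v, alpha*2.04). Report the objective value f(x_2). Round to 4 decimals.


FISTA on f(x) = 4*x^2 + 6*x + 2.04*|x|
L = 8, alpha = 0.0866
Iteration 1: beta = 0.0, y = 0.5477 + 0.0*(0.5477 - 0.5477) = 0.5477
  grad(y) = 10.3816, v = y - alpha*grad = -0.3513
  prox(v) = soft_thresh(-0.3513, 0.1767) = -0.1747
Iteration 2: beta = 0.3333, y = -0.1747 + 0.3333*(-0.1747 - 0.5477) = -0.4155
  grad(y) = 2.6762, v = y - alpha*grad = -0.6472
  prox(v) = soft_thresh(-0.6472, 0.1767) = -0.4706
f(x_2) = 4*(-0.4706)^2 + 6*(-0.4706) + 2.04*|-0.4706| = -0.9777


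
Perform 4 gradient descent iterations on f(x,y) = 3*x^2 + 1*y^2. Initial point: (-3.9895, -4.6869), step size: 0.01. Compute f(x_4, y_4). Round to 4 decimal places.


Gradient descent on f(x,y) = 3*x^2 + 1*y^2.
Starting point: (-3.9895, -4.6869), alpha = 0.01
Step 1: grad_x = 2*3*-3.9895 = -23.937, grad_y = 2*1*-4.6869 = -9.3738
  x_1 = -3.9895 - 0.01*-23.937 = -3.7501
  y_1 = -4.6869 - 0.01*-9.3738 = -4.5932
Step 2: grad_x = 2*3*-3.7501 = -22.5008, grad_y = 2*1*-4.5932 = -9.1863
  x_2 = -3.7501 - 0.01*-22.5008 = -3.5251
  y_2 = -4.5932 - 0.01*-9.1863 = -4.5013
Step 3: grad_x = 2*3*-3.5251 = -21.1507, grad_y = 2*1*-4.5013 = -9.0026
  x_3 = -3.5251 - 0.01*-21.1507 = -3.3136
  y_3 = -4.5013 - 0.01*-9.0026 = -4.4113
Step 4: grad_x = 2*3*-3.3136 = -19.8817, grad_y = 2*1*-4.4113 = -8.8225
  x_4 = -3.3136 - 0.01*-19.8817 = -3.1148
  y_4 = -4.4113 - 0.01*-8.8225 = -4.323
f(-3.1148, -4.323) = 3*(-3.1148)^2 + 1*(-4.323)^2 = 47.7946


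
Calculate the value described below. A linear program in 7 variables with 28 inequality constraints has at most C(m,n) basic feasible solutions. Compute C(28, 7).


Each vertex corresponds to some choice of n active constraints out of m, so the number of vertices is at most C(m, n) = m! / (n!(m-n)!).
m = 28, n = 7
Numerator: 28 * 27 * 26 * 25 * 24 * 23 * 22
Denominator: 7! = 5040
C(28, 7) = 1184040


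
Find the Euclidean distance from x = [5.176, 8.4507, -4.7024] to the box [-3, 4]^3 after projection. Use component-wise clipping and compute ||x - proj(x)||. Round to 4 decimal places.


Project each component onto [-3, 4].
clip(5.176) = 4.0, clip(8.4507) = 4.0, clip(-4.7024) = -3.0
Projection = [4.0, 4.0, -3.0]
Squared diffs: [1.383, 19.8087, 2.8982]
Distance = sqrt(24.0899) = 4.9081


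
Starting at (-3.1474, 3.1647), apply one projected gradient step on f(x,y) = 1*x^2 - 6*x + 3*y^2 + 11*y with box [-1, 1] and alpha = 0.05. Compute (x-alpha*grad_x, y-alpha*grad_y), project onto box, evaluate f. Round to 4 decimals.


Step 1: Compute gradient at (-3.1474, 3.1647).
grad_x = 2*1*-3.1474 - 6 = -12.2948
grad_y = 2*3*3.1647 + 11 = 29.9882
Step 2: Gradient step.
x_raw = -3.1474 - 0.05*-12.2948 = -2.5327
y_raw = 3.1647 - 0.05*29.9882 = 1.6653
Step 3: Project onto [-1, 1].
x_proj = clip(-2.5327) = -1.0
y_proj = clip(1.6653) = 1.0
Step 4: Evaluate f.
f(-1.0, 1.0) = 21.0


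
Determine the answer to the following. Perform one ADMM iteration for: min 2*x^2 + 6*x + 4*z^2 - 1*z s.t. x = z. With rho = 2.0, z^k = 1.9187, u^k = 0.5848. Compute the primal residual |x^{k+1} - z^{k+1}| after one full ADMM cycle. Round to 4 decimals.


ADMM iteration with rho = 2.0, z^k = 1.9187, u^k = 0.5848
Step 1: x-update.
Minimize 2*x^2 + 6*x + (2.0/2)*(x - 1.9187 + 0.5848)^2
FOC: (2*2 + 2.0)*x = -6 + 2.0*(1.9187 - 0.5848)
x^{k+1} = -0.5554
Step 2: z-update.
Minimize 4*z^2 - 1*z + (2.0/2)*(-0.5554 - z + 0.5848)^2
FOC: (2*4 + 2.0)*z = 1 + 2.0*(-0.5554 + 0.5848)
z^{k+1} = 0.1059
Step 3: u-update.
u^{k+1} = 0.5848 - 0.5554 - 0.1059 = -0.0765
Step 4: Primal residual = |-0.5554 - 0.1059| = 0.6613


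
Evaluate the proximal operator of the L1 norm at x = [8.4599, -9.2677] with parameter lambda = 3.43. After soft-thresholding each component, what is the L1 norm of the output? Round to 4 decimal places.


Soft-thresholding with lambda = 3.43:
prox(8.4599) = sign(8.4599)*max(|8.4599| - 3.43, 0) = 5.0299
prox(-9.2677) = sign(-9.2677)*max(|-9.2677| - 3.43, 0) = -5.8377
prox(x) = [5.0299, -5.8377]
||prox(x)||_1 = 5.0299 + 5.8377 = 10.8676


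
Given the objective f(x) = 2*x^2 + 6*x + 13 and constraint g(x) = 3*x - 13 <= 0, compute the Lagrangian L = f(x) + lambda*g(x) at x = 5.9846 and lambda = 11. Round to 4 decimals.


Step 1: Evaluate f(x).
f(5.9846) = 2*5.9846^2 + 6*5.9846 + 13 = 120.5385
Step 2: Evaluate g(x).
g(5.9846) = 3*5.9846 - 13 = 4.9538
Step 3: Compute Lagrangian.
L = 120.5385 + 11*4.9538 = 175.0303


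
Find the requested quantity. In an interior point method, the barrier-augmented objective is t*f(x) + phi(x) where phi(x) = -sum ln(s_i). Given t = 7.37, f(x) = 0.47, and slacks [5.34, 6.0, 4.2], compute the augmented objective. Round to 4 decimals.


Step 1: Compute log-barrier.
ln values: [1.6752, 1.7918, 1.4351]
phi = -(1.6752 + 1.7918 + 1.4351) = -4.9021
Step 2: Compute augmented objective.
t*f(x) = 7.37*0.47 = 3.4639
Total = 3.4639 - 4.9021 = -1.4382


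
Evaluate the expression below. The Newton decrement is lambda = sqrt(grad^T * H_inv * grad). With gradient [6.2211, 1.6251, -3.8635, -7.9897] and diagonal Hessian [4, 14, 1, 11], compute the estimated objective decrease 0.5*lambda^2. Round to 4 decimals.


Step 1: H is diagonal, so H^(-1) * g = [1.5553, 0.1161, -3.8635, -0.7263].
Step 2: g^T H^(-1) g = sum_i g_i^2 / H_ii
  = (6.2211)^2/4 + (1.6251)^2/14 + (-3.8635)^2/1 + (-7.9897)^2/11
  = 9.6755 + 0.1886 + 14.9266 + 5.8032 = 30.594
Step 3: Objective decrease = 0.5 * g^T H^(-1) g = 15.297


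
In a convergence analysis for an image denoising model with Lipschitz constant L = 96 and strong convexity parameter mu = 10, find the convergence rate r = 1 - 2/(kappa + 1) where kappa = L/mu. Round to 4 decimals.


Step 1: Compute the condition number.
kappa = L/mu = 96/10 = 9.6
Step 2: Compute the convergence rate.
r = 1 - 2/(kappa + 1) = 1 - 2*mu/(L + mu) = (L - mu)/(L + mu) = 86/106 = 0.8113


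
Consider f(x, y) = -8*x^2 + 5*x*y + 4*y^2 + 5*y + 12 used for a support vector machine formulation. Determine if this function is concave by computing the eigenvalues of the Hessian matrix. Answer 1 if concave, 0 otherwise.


The Hessian of f(x,y) = -8*x^2 + 5*x*y + 4*y^2 + 5*y + 12 is:
H = [[-16, 5], [5, 8]]
Trace = -16 + 8 = -8
Determinant = -16*8 - (5)^2 = -153
Discriminant = (-8)^2 - 4*-153 = 676.0
Eigenvalues: lambda_1 = -17.0, lambda_2 = 9.0
The function is not concave.

0


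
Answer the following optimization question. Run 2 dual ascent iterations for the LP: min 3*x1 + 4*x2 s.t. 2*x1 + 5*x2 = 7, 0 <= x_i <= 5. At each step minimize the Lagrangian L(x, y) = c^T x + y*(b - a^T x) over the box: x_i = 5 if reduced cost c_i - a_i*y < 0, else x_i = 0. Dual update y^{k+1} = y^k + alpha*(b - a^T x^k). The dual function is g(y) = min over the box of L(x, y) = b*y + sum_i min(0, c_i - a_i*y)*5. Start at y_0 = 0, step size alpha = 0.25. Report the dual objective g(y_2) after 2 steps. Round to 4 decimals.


Dual ascent for LP: min 3*x1 + 4*x2, 2*x1 + 5*x2 = 7, 0 <= x_i <= 5
Step 1: y^k = 0.0, reduced costs: (3.0, 4.0)
  x^k = (0.0, 0.0), subgradient = b - a^T x = 7.0
  y^{k+1} = 0.0 + 0.25*7.0 = 1.75
Step 2: y^k = 1.75, reduced costs: (-0.5, -4.75)
  x^k = (5.0, 5.0), subgradient = b - a^T x = -28.0
  y^{k+1} = 1.75 + 0.25*-28.0 = -5.25
Dual objective at y_2 = -5.25: reduced costs (13.5, 30.25), box minimizer x = (0.0, 0.0)
g(y_2) = b*y + (c1 - a1*y)*x1 + (c2 - a2*y)*x2 = 7*(-5.25) + 13.5*0.0 + 30.25*0.0 = -36.75 + 0.0 + 0.0 = -36.75


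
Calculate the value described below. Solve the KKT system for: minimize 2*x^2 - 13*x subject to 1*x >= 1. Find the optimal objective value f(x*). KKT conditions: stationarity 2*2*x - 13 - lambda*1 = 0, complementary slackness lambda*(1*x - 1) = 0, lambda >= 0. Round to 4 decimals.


Step 1: Try lambda = 0 (constraint inactive).
Stationarity: 2*2*x - 13 = 0
x* = 13/(2*2) = 3.25
Check constraint: 1*3.25 = 3.25 >= 1 -- satisfied.
Step 2: Compute optimal value.
f(x*) = 2*3.25^2 - 13*3.25 = -21.125


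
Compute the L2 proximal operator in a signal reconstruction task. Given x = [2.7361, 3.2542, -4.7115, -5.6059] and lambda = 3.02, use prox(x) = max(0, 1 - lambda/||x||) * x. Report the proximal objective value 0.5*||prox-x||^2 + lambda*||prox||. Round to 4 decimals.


Step 1: Compute ||x||.
||x|| = 8.4676
Step 2: Compute scaling factor.
scale = max(0, 1 - 3.02/8.4676) = 0.6433
Step 3: prox(x) = [1.7603, 2.0936, -3.0311, -3.6065]
||prox(x)|| = 5.4476
Step 4: Proximal objective.
0.5*||prox-x||^2 = 4.5602
lambda*||prox|| = 16.4518
Total = 21.012


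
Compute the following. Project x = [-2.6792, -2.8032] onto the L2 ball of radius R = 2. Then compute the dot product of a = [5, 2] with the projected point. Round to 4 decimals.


Step 1: Compute ||x|| (intermediates to 6 decimals).
||x|| = sqrt((-2.6792)^2 + (-2.8032)^2) = 3.877634
Step 2: Project.
Since ||x|| > R, scale = R/||x|| = 2/3.877634 = 0.515778, proj(x) = scale * x
proj(x) = [-1.381872, -1.445829]
Step 3: Dot product.
a^T * proj(x) = 5*(-1.381872) + 2*(-1.445829) = -9.801


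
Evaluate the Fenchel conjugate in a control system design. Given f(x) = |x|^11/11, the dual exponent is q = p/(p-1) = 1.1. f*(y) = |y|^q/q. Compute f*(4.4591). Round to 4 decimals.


The conjugate exponent q satisfies 1/p + 1/q = 1.
p = 11, so q = 11/(11 - 1) = 1.1
|y|^q = 4.4591^1.1 = 5.1781
f*(4.4591) = 5.1781 / 1.1 = 4.7074


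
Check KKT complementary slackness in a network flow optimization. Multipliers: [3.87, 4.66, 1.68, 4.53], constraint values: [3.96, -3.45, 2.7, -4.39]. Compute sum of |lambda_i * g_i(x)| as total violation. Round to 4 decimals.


KKT complementary slackness check:
lambda_1 * g_1 = 3.87 * 3.96 = 15.3252
lambda_2 * g_2 = 4.66 * -3.45 = -16.077
lambda_3 * g_3 = 1.68 * 2.7 = 4.536
lambda_4 * g_4 = 4.53 * -4.39 = -19.8867
Total violation = 15.3252 + 16.077 + 4.536 + 19.8867 = 55.8249


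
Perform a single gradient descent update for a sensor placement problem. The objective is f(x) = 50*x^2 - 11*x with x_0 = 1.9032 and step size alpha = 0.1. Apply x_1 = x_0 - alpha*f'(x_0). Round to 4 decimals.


We compute the gradient at x_0 and apply the update.
f'(x) = 100*x - 11
f'(1.9032) = 100*1.9032 - 11 = 179.32
x_1 = 1.9032 - 0.1*179.32 = -16.0288


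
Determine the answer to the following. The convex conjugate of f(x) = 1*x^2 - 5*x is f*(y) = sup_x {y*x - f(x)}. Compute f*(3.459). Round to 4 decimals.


f*(y) = sup_x {y*x - a*x^2 - b*x} = sup_x {(y-b)*x - a*x^2}
FOC: (y - b) - 2a*x = 0 => x* = (y - b)/(2a)
x* = (3.459 + 5)/(2*1) = 4.2295
f*(3.459) = (y-b)^2/(4a) = (3.459 + 5)^2/(4*1)
= 71.5547/4 = 17.8887


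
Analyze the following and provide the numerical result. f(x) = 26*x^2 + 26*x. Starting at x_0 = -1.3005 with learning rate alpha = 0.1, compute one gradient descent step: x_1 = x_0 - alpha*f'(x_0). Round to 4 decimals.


We compute the gradient at x_0 and apply the update.
f'(x) = 52*x + 26
f'(-1.3005) = 52*-1.3005 + 26 = -41.626
x_1 = -1.3005 - 0.1*-41.626 = 2.8621


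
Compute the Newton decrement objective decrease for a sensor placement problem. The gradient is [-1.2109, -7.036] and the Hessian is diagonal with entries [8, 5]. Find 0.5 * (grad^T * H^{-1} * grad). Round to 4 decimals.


Step 1: H is diagonal, so H^(-1) * g = [-0.1514, -1.4072].
Step 2: g^T H^(-1) g = sum_i g_i^2 / H_ii
  = (-1.2109)^2/8 + (-7.036)^2/5
  = 0.1833 + 9.9011 = 10.0843
Step 3: Objective decrease = 0.5 * g^T H^(-1) g = 5.0422


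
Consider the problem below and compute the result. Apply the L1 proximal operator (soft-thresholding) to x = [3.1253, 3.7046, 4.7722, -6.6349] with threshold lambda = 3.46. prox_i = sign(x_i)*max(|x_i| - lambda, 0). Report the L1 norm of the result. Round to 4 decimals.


Soft-thresholding with lambda = 3.46:
prox(3.1253) = sign(3.1253)*max(|3.1253| - 3.46, 0) = 0.0
prox(3.7046) = sign(3.7046)*max(|3.7046| - 3.46, 0) = 0.2446
prox(4.7722) = sign(4.7722)*max(|4.7722| - 3.46, 0) = 1.3122
prox(-6.6349) = sign(-6.6349)*max(|-6.6349| - 3.46, 0) = -3.1749
prox(x) = [0.0, 0.2446, 1.3122, -3.1749]
||prox(x)||_1 = 0.0 + 0.2446 + 1.3122 + 3.1749 = 4.7317


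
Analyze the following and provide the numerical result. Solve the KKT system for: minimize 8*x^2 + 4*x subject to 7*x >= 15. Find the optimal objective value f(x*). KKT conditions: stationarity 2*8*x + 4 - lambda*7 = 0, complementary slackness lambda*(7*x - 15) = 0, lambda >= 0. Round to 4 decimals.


Step 1: Try lambda = 0 (constraint inactive).
x_unc = -4/(2*8) = -0.25
Check: 7*-0.25 = -1.75 < 15 -- violated!
Step 2: Constraint must be active: 7*x = 15
x* = 15/7 = 2.1429 (rounded; the exact value 15/7 is used below)
lambda = (2*8*(15/7) + 4)/7 = 5.4694
Step 3: Compute optimal value.
f(x*) = 8*(15/7)^2 + 4*(15/7) = 45.3061


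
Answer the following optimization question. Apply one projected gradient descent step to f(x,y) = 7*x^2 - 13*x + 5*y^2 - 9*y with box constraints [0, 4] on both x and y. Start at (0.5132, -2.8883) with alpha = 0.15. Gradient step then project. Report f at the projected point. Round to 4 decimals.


Step 1: Compute gradient at (0.5132, -2.8883).
grad_x = 2*7*0.5132 - 13 = -5.8152
grad_y = 2*5*-2.8883 - 9 = -37.883
Step 2: Gradient step.
x_raw = 0.5132 - 0.15*-5.8152 = 1.3855
y_raw = -2.8883 - 0.15*-37.883 = 2.7942
Step 3: Project onto [0, 4].
x_proj = clip(1.3855) = 1.3855
y_proj = clip(2.7942) = 2.7942
Step 4: Evaluate f.
f(1.3855, 2.7942) = 9.3147


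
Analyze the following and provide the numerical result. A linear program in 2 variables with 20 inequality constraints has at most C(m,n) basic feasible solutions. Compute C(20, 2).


Each vertex corresponds to some choice of n active constraints out of m, so the number of vertices is at most C(m, n) = m! / (n!(m-n)!).
m = 20, n = 2
Numerator: 20 * 19
Denominator: 2! = 2
C(20, 2) = 190


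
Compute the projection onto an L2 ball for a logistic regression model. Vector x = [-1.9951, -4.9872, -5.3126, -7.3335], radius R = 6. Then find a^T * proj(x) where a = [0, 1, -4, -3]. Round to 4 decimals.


Step 1: Compute ||x|| (intermediates to 6 decimals).
||x|| = sqrt((-1.9951)^2 + (-4.9872)^2 + (-5.3126)^2 + (-7.3335)^2) = 10.528843
Step 2: Project.
Since ||x|| > R, scale = R/||x|| = 6/10.528843 = 0.569863, proj(x) = scale * x
proj(x) = [-1.136934, -2.842021, -3.027454, -4.17909]
Step 3: Dot product.
a^T * proj(x) = 0*(-1.136934) + 1*(-2.842021) - 4*(-3.027454) - 3*(-4.17909) = 21.8051


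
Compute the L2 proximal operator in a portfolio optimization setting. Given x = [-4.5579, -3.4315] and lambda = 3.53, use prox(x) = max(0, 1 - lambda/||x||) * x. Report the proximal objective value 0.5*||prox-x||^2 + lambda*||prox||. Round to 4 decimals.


Step 1: Compute ||x||.
||x|| = 5.7052
Step 2: Compute scaling factor.
scale = max(0, 1 - 3.53/5.7052) = 0.3813
Step 3: prox(x) = [-1.7378, -1.3083]
||prox(x)|| = 2.1752
Step 4: Proximal objective.
0.5*||prox-x||^2 = 6.2305
lambda*||prox|| = 7.6785
Total = 13.909


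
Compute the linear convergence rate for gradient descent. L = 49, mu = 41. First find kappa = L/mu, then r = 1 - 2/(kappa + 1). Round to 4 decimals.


Step 1: Compute the condition number.
kappa = L/mu = 49/41 = 1.1951
Step 2: Compute the convergence rate.
r = 1 - 2/(kappa + 1) = 1 - 2*mu/(L + mu) = (L - mu)/(L + mu) = 8/90 = 0.0889


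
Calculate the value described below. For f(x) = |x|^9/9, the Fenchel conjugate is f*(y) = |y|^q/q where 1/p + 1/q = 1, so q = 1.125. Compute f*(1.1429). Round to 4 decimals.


The conjugate exponent q satisfies 1/p + 1/q = 1.
p = 9, so q = 9/(9 - 1) = 1.125
|y|^q = 1.1429^1.125 = 1.1621
f*(1.1429) = 1.1621 / 1.125 = 1.033


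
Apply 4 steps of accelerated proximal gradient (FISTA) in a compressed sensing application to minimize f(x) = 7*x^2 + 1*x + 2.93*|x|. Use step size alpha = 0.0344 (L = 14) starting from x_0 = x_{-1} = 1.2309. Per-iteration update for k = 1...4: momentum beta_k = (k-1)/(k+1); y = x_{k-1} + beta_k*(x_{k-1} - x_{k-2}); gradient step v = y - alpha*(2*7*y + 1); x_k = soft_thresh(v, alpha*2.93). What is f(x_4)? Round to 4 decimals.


FISTA on f(x) = 7*x^2 + 1*x + 2.93*|x|
L = 14, alpha = 0.0344
Iteration 1: beta = 0.0, y = 1.2309 + 0.0*(1.2309 - 1.2309) = 1.2309
  grad(y) = 18.2326, v = y - alpha*grad = 0.6037
  prox(v) = soft_thresh(0.6037, 0.1008) = 0.5029
Iteration 2: beta = 0.3333, y = 0.5029 + 0.3333*(0.5029 - 1.2309) = 0.2602
  grad(y) = 4.6434, v = y - alpha*grad = 0.1005
  prox(v) = soft_thresh(0.1005, 0.1008) = 0.0
Iteration 3: beta = 0.5, y = 0.0 + 0.5*(0.0 - 0.5029) = -0.2515
  grad(y) = -2.5203, v = y - alpha*grad = -0.1648
  prox(v) = soft_thresh(-0.1648, 0.1008) = -0.064
Iteration 4: beta = 0.6, y = -0.064 + 0.6*(-0.064 - 0.0) = -0.1023
  grad(y) = -0.4327, v = y - alpha*grad = -0.0875
  prox(v) = soft_thresh(-0.0875, 0.1008) = 0.0
f(x_4) = 7*0.0^2 + 1*0.0 + 2.93*|0.0| = 0.0


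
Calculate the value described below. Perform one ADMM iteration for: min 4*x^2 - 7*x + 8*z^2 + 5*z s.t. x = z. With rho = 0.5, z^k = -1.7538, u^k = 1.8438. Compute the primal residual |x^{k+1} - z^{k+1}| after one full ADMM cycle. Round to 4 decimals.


ADMM iteration with rho = 0.5, z^k = -1.7538, u^k = 1.8438
Step 1: x-update.
Minimize 4*x^2 - 7*x + (0.5/2)*(x + 1.7538 + 1.8438)^2
FOC: (2*4 + 0.5)*x = 7 + 0.5*(-1.7538 - 1.8438)
x^{k+1} = 0.6119
Step 2: z-update.
Minimize 8*z^2 + 5*z + (0.5/2)*(0.6119 - z + 1.8438)^2
FOC: (2*8 + 0.5)*z = -5 + 0.5*(0.6119 + 1.8438)
z^{k+1} = -0.2286
Step 3: u-update.
u^{k+1} = 1.8438 + 0.6119 + 0.2286 = 2.6843
Step 4: Primal residual = |0.6119 + 0.2286| = 0.8405


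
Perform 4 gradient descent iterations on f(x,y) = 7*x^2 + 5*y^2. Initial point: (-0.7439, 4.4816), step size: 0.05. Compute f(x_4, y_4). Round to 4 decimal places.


Gradient descent on f(x,y) = 7*x^2 + 5*y^2.
Starting point: (-0.7439, 4.4816), alpha = 0.05
Step 1: grad_x = 2*7*-0.7439 = -10.4146, grad_y = 2*5*4.4816 = 44.816
  x_1 = -0.7439 - 0.05*-10.4146 = -0.2232
  y_1 = 4.4816 - 0.05*44.816 = 2.2408
Step 2: grad_x = 2*7*-0.2232 = -3.1244, grad_y = 2*5*2.2408 = 22.408
  x_2 = -0.2232 - 0.05*-3.1244 = -0.067
  y_2 = 2.2408 - 0.05*22.408 = 1.1204
Step 3: grad_x = 2*7*-0.067 = -0.9373, grad_y = 2*5*1.1204 = 11.204
  x_3 = -0.067 - 0.05*-0.9373 = -0.0201
  y_3 = 1.1204 - 0.05*11.204 = 0.5602
Step 4: grad_x = 2*7*-0.0201 = -0.2812, grad_y = 2*5*0.5602 = 5.602
  x_4 = -0.0201 - 0.05*-0.2812 = -0.006
  y_4 = 0.5602 - 0.05*5.602 = 0.2801
f(-0.006, 0.2801) = 7*(-0.006)^2 + 5*0.2801^2 = 0.3925


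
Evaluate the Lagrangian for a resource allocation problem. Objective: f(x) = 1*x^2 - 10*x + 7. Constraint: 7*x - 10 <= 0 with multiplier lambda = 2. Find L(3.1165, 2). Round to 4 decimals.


Step 1: Evaluate f(x).
f(3.1165) = 1*3.1165^2 - 10*3.1165 + 7 = -14.4524
Step 2: Evaluate g(x).
g(3.1165) = 7*3.1165 - 10 = 11.8155
Step 3: Compute Lagrangian.
L = -14.4524 + 2*11.8155 = 9.1786


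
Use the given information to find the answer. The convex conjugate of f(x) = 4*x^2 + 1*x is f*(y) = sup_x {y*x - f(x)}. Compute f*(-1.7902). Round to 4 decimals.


f*(y) = sup_x {y*x - a*x^2 - b*x} = sup_x {(y-b)*x - a*x^2}
FOC: (y - b) - 2a*x = 0 => x* = (y - b)/(2a)
x* = (-1.7902 - 1)/(2*4) = -0.3488
f*(-1.7902) = (y-b)^2/(4a) = (-1.7902 - 1)^2/(4*4)
= 7.7852/16 = 0.4866


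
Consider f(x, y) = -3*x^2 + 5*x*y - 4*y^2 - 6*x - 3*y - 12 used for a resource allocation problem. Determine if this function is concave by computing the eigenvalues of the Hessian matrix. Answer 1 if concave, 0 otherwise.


The Hessian of f(x,y) = -3*x^2 + 5*x*y - 4*y^2 - 6*x - 3*y - 12 is:
H = [[-6, 5], [5, -8]]
Trace = -6 - 8 = -14
Determinant = -6*-8 - (5)^2 = 23
Discriminant = (-14)^2 - 4*23 = 104.0
Eigenvalues: lambda_1 = -12.099, lambda_2 = -1.901
The function is concave.

1


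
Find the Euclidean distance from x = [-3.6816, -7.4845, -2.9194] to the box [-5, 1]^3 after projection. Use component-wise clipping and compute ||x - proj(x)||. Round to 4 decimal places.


Project each component onto [-5, 1].
clip(-3.6816) = -3.6816, clip(-7.4845) = -5.0, clip(-2.9194) = -2.9194
Projection = [-3.6816, -5.0, -2.9194]
Squared diffs: [0.0, 6.1727, 0.0]
Distance = sqrt(6.1727) = 2.4845


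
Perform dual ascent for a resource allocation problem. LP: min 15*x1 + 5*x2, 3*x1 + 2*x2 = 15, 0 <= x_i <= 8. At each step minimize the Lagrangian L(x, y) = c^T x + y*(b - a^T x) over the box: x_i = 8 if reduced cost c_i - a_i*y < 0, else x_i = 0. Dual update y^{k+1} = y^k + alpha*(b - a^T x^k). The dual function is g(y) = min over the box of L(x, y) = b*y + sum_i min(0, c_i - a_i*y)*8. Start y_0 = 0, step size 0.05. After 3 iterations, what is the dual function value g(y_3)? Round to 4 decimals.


Dual ascent for LP: min 15*x1 + 5*x2, 3*x1 + 2*x2 = 15, 0 <= x_i <= 8
Step 1: y^k = 0.0, reduced costs: (15.0, 5.0)
  x^k = (0.0, 0.0), subgradient = b - a^T x = 15.0
  y^{k+1} = 0.0 + 0.05*15.0 = 0.75
Step 2: y^k = 0.75, reduced costs: (12.75, 3.5)
  x^k = (0.0, 0.0), subgradient = b - a^T x = 15.0
  y^{k+1} = 0.75 + 0.05*15.0 = 1.5
Step 3: y^k = 1.5, reduced costs: (10.5, 2.0)
  x^k = (0.0, 0.0), subgradient = b - a^T x = 15.0
  y^{k+1} = 1.5 + 0.05*15.0 = 2.25
Dual objective at y_3 = 2.25: reduced costs (8.25, 0.5), box minimizer x = (0.0, 0.0)
g(y_3) = b*y + (c1 - a1*y)*x1 + (c2 - a2*y)*x2 = 15*2.25 + 8.25*0.0 + 0.5*0.0 = 33.75 + 0.0 + 0.0 = 33.75


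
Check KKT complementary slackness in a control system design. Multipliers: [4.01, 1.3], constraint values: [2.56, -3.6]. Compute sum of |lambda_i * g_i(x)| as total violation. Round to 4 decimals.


KKT complementary slackness check:
lambda_1 * g_1 = 4.01 * 2.56 = 10.2656
lambda_2 * g_2 = 1.3 * -3.6 = -4.68
Total violation = 10.2656 + 4.68 = 14.9456


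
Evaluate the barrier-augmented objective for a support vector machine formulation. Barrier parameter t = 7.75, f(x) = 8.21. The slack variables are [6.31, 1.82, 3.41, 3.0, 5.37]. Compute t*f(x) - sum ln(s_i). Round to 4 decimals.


Step 1: Compute log-barrier.
ln values: [1.8421, 0.5988, 1.2267, 1.0986, 1.6808]
phi = -(1.8421 + 0.5988 + 1.2267 + 1.0986 + 1.6808) = -6.4471
Step 2: Compute augmented objective.
t*f(x) = 7.75*8.21 = 63.6275
Total = 63.6275 - 6.4471 = 57.1804


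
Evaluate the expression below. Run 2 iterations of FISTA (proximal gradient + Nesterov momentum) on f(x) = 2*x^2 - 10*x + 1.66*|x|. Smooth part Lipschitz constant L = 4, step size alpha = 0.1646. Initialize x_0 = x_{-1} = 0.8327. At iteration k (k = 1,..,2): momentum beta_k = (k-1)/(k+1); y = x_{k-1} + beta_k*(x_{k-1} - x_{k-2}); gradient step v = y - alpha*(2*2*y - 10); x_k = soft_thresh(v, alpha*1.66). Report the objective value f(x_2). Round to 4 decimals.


FISTA on f(x) = 2*x^2 - 10*x + 1.66*|x|
L = 4, alpha = 0.1646
Iteration 1: beta = 0.0, y = 0.8327 + 0.0*(0.8327 - 0.8327) = 0.8327
  grad(y) = -6.6692, v = y - alpha*grad = 1.9305
  prox(v) = soft_thresh(1.9305, 0.2732) = 1.6572
Iteration 2: beta = 0.3333, y = 1.6572 + 0.3333*(1.6572 - 0.8327) = 1.9321
  grad(y) = -2.2718, v = y - alpha*grad = 2.306
  prox(v) = soft_thresh(2.306, 0.2732) = 2.0328
f(x_2) = 2*2.0328^2 - 10*2.0328 + 1.66*|2.0328| = -8.689


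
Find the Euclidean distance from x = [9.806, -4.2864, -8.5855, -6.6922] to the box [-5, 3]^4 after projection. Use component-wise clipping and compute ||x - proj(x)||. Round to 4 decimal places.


Project each component onto [-5, 3].
clip(9.806) = 3.0, clip(-4.2864) = -4.2864, clip(-8.5855) = -5.0, clip(-6.6922) = -5.0
Projection = [3.0, -4.2864, -5.0, -5.0]
Squared diffs: [46.3216, 0.0, 12.8558, 2.8635]
Distance = sqrt(62.0409) = 7.8766


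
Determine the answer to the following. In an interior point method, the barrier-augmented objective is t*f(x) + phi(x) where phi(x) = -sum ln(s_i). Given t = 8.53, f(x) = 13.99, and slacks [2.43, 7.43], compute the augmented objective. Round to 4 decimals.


Step 1: Compute log-barrier.
ln values: [0.8879, 2.0055]
phi = -(0.8879 + 2.0055) = -2.8934
Step 2: Compute augmented objective.
t*f(x) = 8.53*13.99 = 119.3347
Total = 119.3347 - 2.8934 = 116.4413


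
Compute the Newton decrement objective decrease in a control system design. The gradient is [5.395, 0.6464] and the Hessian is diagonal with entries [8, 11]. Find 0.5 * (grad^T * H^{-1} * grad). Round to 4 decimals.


Step 1: H is diagonal, so H^(-1) * g = [0.6744, 0.0588].
Step 2: g^T H^(-1) g = sum_i g_i^2 / H_ii
  = (5.395)^2/8 + (0.6464)^2/11
  = 3.6383 + 0.038 = 3.6762
Step 3: Objective decrease = 0.5 * g^T H^(-1) g = 1.8381


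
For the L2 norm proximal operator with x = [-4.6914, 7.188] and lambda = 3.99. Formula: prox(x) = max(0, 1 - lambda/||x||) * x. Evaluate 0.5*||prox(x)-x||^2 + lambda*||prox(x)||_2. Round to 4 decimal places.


Step 1: Compute ||x||.
||x|| = 8.5835
Step 2: Compute scaling factor.
scale = max(0, 1 - 3.99/8.5835) = 0.5352
Step 3: prox(x) = [-2.5106, 3.8467]
||prox(x)|| = 4.5935
Step 4: Proximal objective.
0.5*||prox-x||^2 = 7.9601
lambda*||prox|| = 18.3281
Total = 26.2881


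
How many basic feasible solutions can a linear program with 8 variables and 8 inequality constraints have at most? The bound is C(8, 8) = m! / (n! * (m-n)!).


Each vertex corresponds to some choice of n active constraints out of m, so the number of vertices is at most C(m, n) = m! / (n!(m-n)!).
m = 8, n = 8
Numerator: 8 * 7 * 6 * 5 * 4 * 3 * 2 * 1
Denominator: 8! = 40320
C(8, 8) = 1


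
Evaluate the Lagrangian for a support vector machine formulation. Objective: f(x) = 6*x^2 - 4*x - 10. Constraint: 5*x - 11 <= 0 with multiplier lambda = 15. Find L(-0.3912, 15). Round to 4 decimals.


Step 1: Evaluate f(x).
f(-0.3912) = 6*(-0.3912)^2 - 4*(-0.3912) - 10 = -7.517
Step 2: Evaluate g(x).
g(-0.3912) = 5*-0.3912 - 11 = -12.956
Step 3: Compute Lagrangian.
L = -7.517 + 15*-12.956 = -201.857


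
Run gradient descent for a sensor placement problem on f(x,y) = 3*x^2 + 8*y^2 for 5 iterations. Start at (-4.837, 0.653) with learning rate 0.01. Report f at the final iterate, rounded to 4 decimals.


Gradient descent on f(x,y) = 3*x^2 + 8*y^2.
Starting point: (-4.837, 0.653), alpha = 0.01
Step 1: grad_x = 2*3*-4.837 = -29.022, grad_y = 2*8*0.653 = 10.448
  x_1 = -4.837 - 0.01*-29.022 = -4.5468
  y_1 = 0.653 - 0.01*10.448 = 0.5485
Step 2: grad_x = 2*3*-4.5468 = -27.2807, grad_y = 2*8*0.5485 = 8.7763
  x_2 = -4.5468 - 0.01*-27.2807 = -4.274
  y_2 = 0.5485 - 0.01*8.7763 = 0.4608
Step 3: grad_x = 2*3*-4.274 = -25.6438, grad_y = 2*8*0.4608 = 7.3721
  x_3 = -4.274 - 0.01*-25.6438 = -4.0175
  y_3 = 0.4608 - 0.01*7.3721 = 0.387
Step 4: grad_x = 2*3*-4.0175 = -24.1052, grad_y = 2*8*0.387 = 6.1926
  x_4 = -4.0175 - 0.01*-24.1052 = -3.7765
  y_4 = 0.387 - 0.01*6.1926 = 0.3251
Step 5: grad_x = 2*3*-3.7765 = -22.6589, grad_y = 2*8*0.3251 = 5.2018
  x_5 = -3.7765 - 0.01*-22.6589 = -3.5499
  y_5 = 0.3251 - 0.01*5.2018 = 0.2731
f(-3.5499, 0.2731) = 3*(-3.5499)^2 + 8*0.2731^2 = 38.4019


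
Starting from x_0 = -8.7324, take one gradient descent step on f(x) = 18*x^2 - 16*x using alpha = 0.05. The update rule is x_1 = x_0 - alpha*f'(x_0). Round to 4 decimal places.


We compute the gradient at x_0 and apply the update.
f'(x) = 36*x - 16
f'(-8.7324) = 36*-8.7324 - 16 = -330.3664
x_1 = -8.7324 - 0.05*-330.3664 = 7.7859


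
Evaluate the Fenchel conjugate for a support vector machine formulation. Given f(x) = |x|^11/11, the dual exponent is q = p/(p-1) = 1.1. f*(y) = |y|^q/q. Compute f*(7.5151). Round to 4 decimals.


The conjugate exponent q satisfies 1/p + 1/q = 1.
p = 11, so q = 11/(11 - 1) = 1.1
|y|^q = 7.5151^1.1 = 9.1945
f*(7.5151) = 9.1945 / 1.1 = 8.3586


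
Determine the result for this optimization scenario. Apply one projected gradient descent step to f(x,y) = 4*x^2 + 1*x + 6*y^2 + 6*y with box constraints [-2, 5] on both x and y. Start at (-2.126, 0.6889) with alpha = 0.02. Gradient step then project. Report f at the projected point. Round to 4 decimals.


Step 1: Compute gradient at (-2.126, 0.6889).
grad_x = 2*4*-2.126 + 1 = -16.008
grad_y = 2*6*0.6889 + 6 = 14.2668
Step 2: Gradient step.
x_raw = -2.126 - 0.02*-16.008 = -1.8058
y_raw = 0.6889 - 0.02*14.2668 = 0.4036
Step 3: Project onto [-2, 5].
x_proj = clip(-1.8058) = -1.8058
y_proj = clip(0.4036) = 0.4036
Step 4: Evaluate f.
f(-1.8058, 0.4036) = 14.637


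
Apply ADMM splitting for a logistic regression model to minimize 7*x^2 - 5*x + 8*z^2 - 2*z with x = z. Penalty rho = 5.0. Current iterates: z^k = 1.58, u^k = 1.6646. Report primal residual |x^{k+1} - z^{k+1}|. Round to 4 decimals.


ADMM iteration with rho = 5.0, z^k = 1.58, u^k = 1.6646
Step 1: x-update.
Minimize 7*x^2 - 5*x + (5.0/2)*(x - 1.58 + 1.6646)^2
FOC: (2*7 + 5.0)*x = 5 + 5.0*(1.58 - 1.6646)
x^{k+1} = 0.2409
Step 2: z-update.
Minimize 8*z^2 - 2*z + (5.0/2)*(0.2409 - z + 1.6646)^2
FOC: (2*8 + 5.0)*z = 2 + 5.0*(0.2409 + 1.6646)
z^{k+1} = 0.5489
Step 3: u-update.
u^{k+1} = 1.6646 + 0.2409 - 0.5489 = 1.3566
Step 4: Primal residual = |0.2409 - 0.5489| = 0.308


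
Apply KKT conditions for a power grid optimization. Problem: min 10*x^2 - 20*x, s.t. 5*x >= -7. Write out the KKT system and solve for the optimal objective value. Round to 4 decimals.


Step 1: Try lambda = 0 (constraint inactive).
Stationarity: 2*10*x - 20 = 0
x* = 20/(2*10) = 1.0
Check constraint: 5*1.0 = 5.0 >= -7 -- satisfied.
Step 2: Compute optimal value.
f(x*) = 10*1.0^2 - 20*1.0 = -10.0


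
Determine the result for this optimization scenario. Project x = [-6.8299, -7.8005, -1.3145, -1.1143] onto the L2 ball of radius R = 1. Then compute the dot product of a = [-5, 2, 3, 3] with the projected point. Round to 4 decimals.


Step 1: Compute ||x|| (intermediates to 6 decimals).
||x|| = sqrt((-6.8299)^2 + (-7.8005)^2 + (-1.3145)^2 + (-1.1143)^2) = 10.510229
Step 2: Project.
Since ||x|| > R, scale = R/||x|| = 1/10.510229 = 0.095145, proj(x) = scale * x
proj(x) = [-0.649831, -0.742179, -0.125068, -0.10602]
Step 3: Dot product.
a^T * proj(x) = -5*(-0.649831) + 2*(-0.742179) + 3*(-0.125068) + 3*(-0.10602) = 1.0715


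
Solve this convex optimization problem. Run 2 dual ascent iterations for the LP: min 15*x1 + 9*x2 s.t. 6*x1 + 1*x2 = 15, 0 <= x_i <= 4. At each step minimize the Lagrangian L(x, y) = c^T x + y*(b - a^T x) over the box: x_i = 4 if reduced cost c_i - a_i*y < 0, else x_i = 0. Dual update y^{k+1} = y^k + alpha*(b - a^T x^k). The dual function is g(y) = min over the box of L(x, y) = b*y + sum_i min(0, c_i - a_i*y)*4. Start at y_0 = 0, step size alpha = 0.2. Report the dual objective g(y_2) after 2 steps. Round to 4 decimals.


Dual ascent for LP: min 15*x1 + 9*x2, 6*x1 + 1*x2 = 15, 0 <= x_i <= 4
Step 1: y^k = 0.0, reduced costs: (15.0, 9.0)
  x^k = (0.0, 0.0), subgradient = b - a^T x = 15.0
  y^{k+1} = 0.0 + 0.2*15.0 = 3.0
Step 2: y^k = 3.0, reduced costs: (-3.0, 6.0)
  x^k = (4.0, 0.0), subgradient = b - a^T x = -9.0
  y^{k+1} = 3.0 + 0.2*-9.0 = 1.2
Dual objective at y_2 = 1.2: reduced costs (7.8, 7.8), box minimizer x = (0.0, 0.0)
g(y_2) = b*y + (c1 - a1*y)*x1 + (c2 - a2*y)*x2 = 15*1.2 + 7.8*0.0 + 7.8*0.0 = 18.0 + 0.0 + 0.0 = 18.0


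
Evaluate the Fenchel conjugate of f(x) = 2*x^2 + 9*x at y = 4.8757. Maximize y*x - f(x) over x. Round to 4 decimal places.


f*(y) = sup_x {y*x - a*x^2 - b*x} = sup_x {(y-b)*x - a*x^2}
FOC: (y - b) - 2a*x = 0 => x* = (y - b)/(2a)
x* = (4.8757 - 9)/(2*2) = -1.0311
f*(4.8757) = (y-b)^2/(4a) = (4.8757 - 9)^2/(4*2)
= 17.0099/8 = 2.1262


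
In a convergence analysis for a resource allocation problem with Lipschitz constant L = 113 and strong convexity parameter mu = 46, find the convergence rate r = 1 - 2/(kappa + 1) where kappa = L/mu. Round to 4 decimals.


Step 1: Compute the condition number.
kappa = L/mu = 113/46 = 2.4565
Step 2: Compute the convergence rate.
r = 1 - 2/(kappa + 1) = 1 - 2*mu/(L + mu) = (L - mu)/(L + mu) = 67/159 = 0.4214


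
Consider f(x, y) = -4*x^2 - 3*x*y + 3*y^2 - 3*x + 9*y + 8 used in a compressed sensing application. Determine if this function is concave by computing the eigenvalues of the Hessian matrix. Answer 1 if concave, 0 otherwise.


The Hessian of f(x,y) = -4*x^2 - 3*x*y + 3*y^2 - 3*x + 9*y + 8 is:
H = [[-8, -3], [-3, 6]]
Trace = -8 + 6 = -2
Determinant = -8*6 - (-3)^2 = -57
Discriminant = (-2)^2 - 4*-57 = 232.0
Eigenvalues: lambda_1 = -8.6158, lambda_2 = 6.6158
The function is not concave.

0


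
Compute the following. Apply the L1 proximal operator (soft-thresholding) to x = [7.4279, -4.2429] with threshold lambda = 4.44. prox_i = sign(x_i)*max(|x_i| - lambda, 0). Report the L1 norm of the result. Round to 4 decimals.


Soft-thresholding with lambda = 4.44:
prox(7.4279) = sign(7.4279)*max(|7.4279| - 4.44, 0) = 2.9879
prox(-4.2429) = sign(-4.2429)*max(|-4.2429| - 4.44, 0) = 0.0
prox(x) = [2.9879, 0.0]
||prox(x)||_1 = 2.9879 + 0.0 = 2.9879


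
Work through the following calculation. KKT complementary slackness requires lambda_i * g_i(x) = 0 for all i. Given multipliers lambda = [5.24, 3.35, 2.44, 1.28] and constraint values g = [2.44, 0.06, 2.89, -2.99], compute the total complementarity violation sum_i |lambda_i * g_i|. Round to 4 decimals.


KKT complementary slackness check:
lambda_1 * g_1 = 5.24 * 2.44 = 12.7856
lambda_2 * g_2 = 3.35 * 0.06 = 0.201
lambda_3 * g_3 = 2.44 * 2.89 = 7.0516
lambda_4 * g_4 = 1.28 * -2.99 = -3.8272
Total violation = 12.7856 + 0.201 + 7.0516 + 3.8272 = 23.8654


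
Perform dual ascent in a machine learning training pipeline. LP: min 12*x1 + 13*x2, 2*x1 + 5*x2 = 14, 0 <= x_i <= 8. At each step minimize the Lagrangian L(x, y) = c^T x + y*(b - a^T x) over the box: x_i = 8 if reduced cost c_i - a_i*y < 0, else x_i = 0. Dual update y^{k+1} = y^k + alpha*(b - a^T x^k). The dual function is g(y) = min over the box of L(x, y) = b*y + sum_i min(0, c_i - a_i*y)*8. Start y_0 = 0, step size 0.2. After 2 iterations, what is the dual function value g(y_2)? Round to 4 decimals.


Dual ascent for LP: min 12*x1 + 13*x2, 2*x1 + 5*x2 = 14, 0 <= x_i <= 8
Step 1: y^k = 0.0, reduced costs: (12.0, 13.0)
  x^k = (0.0, 0.0), subgradient = b - a^T x = 14.0
  y^{k+1} = 0.0 + 0.2*14.0 = 2.8
Step 2: y^k = 2.8, reduced costs: (6.4, -1.0)
  x^k = (0.0, 8.0), subgradient = b - a^T x = -26.0
  y^{k+1} = 2.8 + 0.2*-26.0 = -2.4
Dual objective at y_2 = -2.4: reduced costs (16.8, 25.0), box minimizer x = (0.0, 0.0)
g(y_2) = b*y + (c1 - a1*y)*x1 + (c2 - a2*y)*x2 = 14*(-2.4) + 16.8*0.0 + 25.0*0.0 = -33.6 + 0.0 + 0.0 = -33.6


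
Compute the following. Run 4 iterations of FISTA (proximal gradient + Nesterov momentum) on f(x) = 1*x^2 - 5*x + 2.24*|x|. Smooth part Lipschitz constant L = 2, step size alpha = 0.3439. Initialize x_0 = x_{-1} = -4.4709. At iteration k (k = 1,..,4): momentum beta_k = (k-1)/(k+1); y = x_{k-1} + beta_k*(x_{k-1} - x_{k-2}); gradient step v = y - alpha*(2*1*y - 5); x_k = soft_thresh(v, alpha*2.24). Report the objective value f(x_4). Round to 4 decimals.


FISTA on f(x) = 1*x^2 - 5*x + 2.24*|x|
L = 2, alpha = 0.3439
Iteration 1: beta = 0.0, y = -4.4709 + 0.0*(-4.4709 + 4.4709) = -4.4709
  grad(y) = -13.9418, v = y - alpha*grad = 0.3237
  prox(v) = soft_thresh(0.3237, 0.7703) = 0.0
Iteration 2: beta = 0.3333, y = 0.0 + 0.3333*(0.0 + 4.4709) = 1.4903
  grad(y) = -2.0194, v = y - alpha*grad = 2.1848
  prox(v) = soft_thresh(2.1848, 0.7703) = 1.4144
Iteration 3: beta = 0.5, y = 1.4144 + 0.5*(1.4144 - 0.0) = 2.1217
  grad(y) = -0.7567, v = y - alpha*grad = 2.3819
  prox(v) = soft_thresh(2.3819, 0.7703) = 1.6115
Iteration 4: beta = 0.6, y = 1.6115 + 0.6*(1.6115 - 1.4144) = 1.7298
  grad(y) = -1.5404, v = y - alpha*grad = 2.2595
  prox(v) = soft_thresh(2.2595, 0.7703) = 1.4892
f(x_4) = 1*1.4892^2 - 5*1.4892 + 2.24*|1.4892| = -1.8925
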